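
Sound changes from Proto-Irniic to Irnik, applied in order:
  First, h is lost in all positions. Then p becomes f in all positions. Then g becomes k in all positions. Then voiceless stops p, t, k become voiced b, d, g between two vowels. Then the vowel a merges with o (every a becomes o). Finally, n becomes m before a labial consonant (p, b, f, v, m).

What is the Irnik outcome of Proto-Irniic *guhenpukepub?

Irnik: *guhenpukepub
  guhenpukepub → guenpukepub   [h-loss]
  guenpukepub → guenfukefub   [unconditioned shift]
  guenfukefub → kuenfukefub   [unconditioned shift]
  kuenfukefub → kuenfugefub   [intervocalic voicing]
  kuenfugefub (rule 5 does not apply)
  kuenfugefub → kuemfugefub   [nasal place assimilation]
  giving Irnik kuemfugefub.

kuemfugefub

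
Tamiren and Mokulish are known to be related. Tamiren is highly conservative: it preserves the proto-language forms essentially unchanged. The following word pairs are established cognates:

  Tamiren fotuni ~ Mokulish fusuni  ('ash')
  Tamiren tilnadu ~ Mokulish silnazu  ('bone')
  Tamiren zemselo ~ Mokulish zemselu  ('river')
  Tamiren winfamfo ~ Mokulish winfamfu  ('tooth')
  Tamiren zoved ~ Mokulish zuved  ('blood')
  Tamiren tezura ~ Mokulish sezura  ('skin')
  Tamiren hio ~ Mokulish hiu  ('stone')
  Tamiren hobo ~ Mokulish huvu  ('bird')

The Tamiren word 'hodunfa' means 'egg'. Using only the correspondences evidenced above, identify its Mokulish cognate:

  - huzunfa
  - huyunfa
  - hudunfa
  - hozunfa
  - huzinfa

huzunfa

fotuni ~ fusuni — Tamiren o corresponds to Mokulish u after a consonant, before a consonant other than r, m, n, p, b, f, v.
tilnadu ~ silnazu — Tamiren d corresponds to Mokulish z between vowels (before a back vowel).
Applying these to Tamiren 'hodunfa':
  hodunfa → hudunfa   (o→u after a consonant, before a consonant other than r, m, n, p, b, f, v)
  hudunfa → huzunfa   (d→z between vowels (before a back vowel))
So the Mokulish cognate is 'huzunfa'.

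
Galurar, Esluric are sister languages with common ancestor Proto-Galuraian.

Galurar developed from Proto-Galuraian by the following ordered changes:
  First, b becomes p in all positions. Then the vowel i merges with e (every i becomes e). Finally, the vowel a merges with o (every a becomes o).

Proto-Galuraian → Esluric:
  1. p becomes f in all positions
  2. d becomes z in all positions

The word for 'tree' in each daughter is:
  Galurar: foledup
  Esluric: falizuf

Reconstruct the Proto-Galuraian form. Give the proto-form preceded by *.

Position 5: Galurar has d, Esluric has z. Galurar preserves d here (none of its changes turn any other segment into d), so the proto-segment is *d.
Position 4: Galurar has e, Esluric has i. Esluric preserves i here (none of its changes turn any other segment into i), so the proto-segment is *i.
This points to *falidup. Verify forward in each daughter:
Galurar: *falidup > faledup > foledup  (by vowel merger, vowel merger)
Esluric: *falidup
  falidup → faliduf   [unconditioned shift]
  faliduf → falizuf   [unconditioned shift]
  giving Esluric falizuf.
No other proto-form is consistent with every reflex, so the reconstruction is *falidup.

*falidup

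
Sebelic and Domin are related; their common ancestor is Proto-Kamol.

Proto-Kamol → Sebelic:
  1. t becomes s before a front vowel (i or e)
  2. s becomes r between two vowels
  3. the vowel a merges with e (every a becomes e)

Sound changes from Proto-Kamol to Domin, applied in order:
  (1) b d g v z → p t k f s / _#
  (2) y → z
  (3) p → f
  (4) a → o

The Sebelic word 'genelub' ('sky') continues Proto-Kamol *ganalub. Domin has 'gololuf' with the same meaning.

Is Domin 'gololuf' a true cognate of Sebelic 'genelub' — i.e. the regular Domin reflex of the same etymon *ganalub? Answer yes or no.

Derive the expected Domin reflex of *ganalub:
Domin: start from *ganalub.
  rule 1 (final devoicing): ganalub → ganalup
  rule 2: no change — ganalup
  rule 3 (unconditioned shift): ganalup → ganaluf
  rule 4 (vowel merger): ganaluf → gonoluf
  ⇒ Domin gonoluf
The regular Domin reflex would be 'gonoluf', but the attested form is 'gololuf'. The correspondence is irregular, so they are not cognates (the Domin form has a different source).

no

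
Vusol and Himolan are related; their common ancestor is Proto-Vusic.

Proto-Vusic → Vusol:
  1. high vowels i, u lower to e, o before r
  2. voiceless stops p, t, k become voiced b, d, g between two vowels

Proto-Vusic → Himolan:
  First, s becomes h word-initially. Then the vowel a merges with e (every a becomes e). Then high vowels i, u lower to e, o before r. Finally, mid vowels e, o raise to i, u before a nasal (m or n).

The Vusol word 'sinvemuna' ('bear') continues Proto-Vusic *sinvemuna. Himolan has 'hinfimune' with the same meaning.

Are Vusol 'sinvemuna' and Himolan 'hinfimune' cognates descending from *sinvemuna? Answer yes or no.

Derive the expected Himolan reflex of *sinvemuna:
Himolan: *sinvemuna
  sinvemuna → hinvemuna   [debuccalisation]
  hinvemuna → hinvemune   [vowel merger]
  hinvemune (rule 3 does not apply)
  hinvemune → hinvimune   [pre-nasal raising]
  giving Himolan hinvimune.
The regular Himolan reflex would be 'hinvimune', but the attested form is 'hinfimune'. The correspondence is irregular, so they are not cognates (the Himolan form has a different source).

no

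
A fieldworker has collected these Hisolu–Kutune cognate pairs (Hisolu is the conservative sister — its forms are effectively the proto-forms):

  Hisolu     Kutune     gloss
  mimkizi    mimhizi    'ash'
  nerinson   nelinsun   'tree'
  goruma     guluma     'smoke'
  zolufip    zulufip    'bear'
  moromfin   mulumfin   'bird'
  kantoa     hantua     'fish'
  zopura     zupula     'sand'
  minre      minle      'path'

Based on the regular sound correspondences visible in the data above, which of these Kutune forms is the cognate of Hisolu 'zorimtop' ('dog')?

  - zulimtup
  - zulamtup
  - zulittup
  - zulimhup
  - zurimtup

goruma ~ guluma, moromfin ~ mulumfin — Hisolu o corresponds to Kutune u after a consonant, before r.
nerinson ~ nelinsun — Hisolu r corresponds to Kutune l between vowels (before a front vowel).
zopura ~ zupula — Hisolu o corresponds to Kutune u after a consonant, before a labial obstruent.
Applying these to Hisolu 'zorimtop':
  zorimtop → zurimtop   (o→u after a consonant, before r)
  zurimtop → zulimtop   (r→l between vowels (before a front vowel))
  zulimtop → zulimtup   (o→u after a consonant, before a labial obstruent)
So the Kutune cognate is 'zulimtup'.

zulimtup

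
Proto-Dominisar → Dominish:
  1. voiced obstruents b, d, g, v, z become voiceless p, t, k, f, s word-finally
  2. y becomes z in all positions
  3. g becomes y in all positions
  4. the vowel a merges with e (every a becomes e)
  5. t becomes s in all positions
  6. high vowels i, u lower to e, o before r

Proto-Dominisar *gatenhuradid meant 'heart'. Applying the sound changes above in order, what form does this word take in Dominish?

Dominish: start from *gatenhuradid.
  rule 1 (final devoicing): gatenhuradid → gatenhuradit
  rule 2: no change — gatenhuradit
  rule 3 (unconditioned shift): gatenhuradit → yatenhuradit
  rule 4 (vowel merger): yatenhuradit → yetenhuredit
  rule 5 (unconditioned shift): yetenhuredit → yesenhuredis
  rule 6 (pre-rhotic lowering): yesenhuredis → yesenhoredis
  ⇒ Dominish yesenhoredis

yesenhoredis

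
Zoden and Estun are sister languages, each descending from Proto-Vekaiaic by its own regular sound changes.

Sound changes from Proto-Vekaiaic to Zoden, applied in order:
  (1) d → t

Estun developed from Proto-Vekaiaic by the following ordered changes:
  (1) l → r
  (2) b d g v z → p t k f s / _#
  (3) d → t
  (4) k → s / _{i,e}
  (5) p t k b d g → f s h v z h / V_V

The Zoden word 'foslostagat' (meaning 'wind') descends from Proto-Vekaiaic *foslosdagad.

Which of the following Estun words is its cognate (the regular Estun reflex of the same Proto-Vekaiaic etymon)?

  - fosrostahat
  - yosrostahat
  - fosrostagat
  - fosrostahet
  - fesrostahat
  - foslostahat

fosrostahat

Estun: *foslosdagad
  foslosdagad → fosrosdagad   [unconditioned shift]
  fosrosdagad → fosrosdagat   [final devoicing]
  fosrosdagat → fosrostagat   [unconditioned shift]
  fosrostagat (rule 4 does not apply)
  fosrostagat → fosrostahat   [intervocalic lenition]
  giving Estun fosrostahat.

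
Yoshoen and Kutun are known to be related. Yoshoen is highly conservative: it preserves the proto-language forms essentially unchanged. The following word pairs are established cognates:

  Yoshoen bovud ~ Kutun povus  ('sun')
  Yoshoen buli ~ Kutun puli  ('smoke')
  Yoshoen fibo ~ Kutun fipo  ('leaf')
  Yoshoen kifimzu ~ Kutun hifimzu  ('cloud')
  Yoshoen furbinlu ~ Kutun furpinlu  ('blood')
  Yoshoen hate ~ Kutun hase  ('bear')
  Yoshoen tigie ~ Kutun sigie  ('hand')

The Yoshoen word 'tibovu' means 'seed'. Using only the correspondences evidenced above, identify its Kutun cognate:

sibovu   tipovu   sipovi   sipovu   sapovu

sipovu

tigie ~ sigie — Yoshoen t corresponds to Kutun s word-initially before a front vowel.
fibo ~ fipo — Yoshoen b corresponds to Kutun p between vowels (before a back vowel).
Applying these to Yoshoen 'tibovu':
  tibovu → sibovu   (t→s word-initially before a front vowel)
  sibovu → sipovu   (b→p between vowels (before a back vowel))
So the Kutun cognate is 'sipovu'.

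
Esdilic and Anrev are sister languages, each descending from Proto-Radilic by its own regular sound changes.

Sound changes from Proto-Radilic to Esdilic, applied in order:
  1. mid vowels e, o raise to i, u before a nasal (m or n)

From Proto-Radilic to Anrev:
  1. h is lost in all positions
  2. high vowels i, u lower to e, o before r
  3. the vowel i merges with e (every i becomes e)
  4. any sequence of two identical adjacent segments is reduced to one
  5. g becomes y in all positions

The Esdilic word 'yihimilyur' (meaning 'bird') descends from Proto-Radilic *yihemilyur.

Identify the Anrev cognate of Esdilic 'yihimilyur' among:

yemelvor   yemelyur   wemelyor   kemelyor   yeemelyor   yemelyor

Anrev: *yihemilyur > yiemilyur > yiemilyor > yeemelyor > yemelyor  (by h-loss, pre-rhotic lowering, vowel merger, degemination)
Among the options, 'yemelyor' alone shows every Anrev change applied in order.

yemelyor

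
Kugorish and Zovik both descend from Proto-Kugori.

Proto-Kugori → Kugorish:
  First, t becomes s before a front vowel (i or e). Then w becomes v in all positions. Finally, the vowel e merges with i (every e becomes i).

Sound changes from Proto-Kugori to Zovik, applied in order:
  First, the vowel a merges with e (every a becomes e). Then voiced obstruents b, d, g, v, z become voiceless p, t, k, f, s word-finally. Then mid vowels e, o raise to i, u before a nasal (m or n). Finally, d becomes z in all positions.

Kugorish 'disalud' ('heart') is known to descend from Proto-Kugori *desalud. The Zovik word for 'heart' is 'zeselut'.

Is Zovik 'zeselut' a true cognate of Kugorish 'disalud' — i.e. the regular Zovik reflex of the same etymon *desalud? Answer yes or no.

yes

Derive the expected Zovik reflex of *desalud:
Zovik: start from *desalud.
  rule 1 (vowel merger): desalud → deselud
  rule 2 (final devoicing): deselud → deselut
  rule 3: no change — deselut
  rule 4 (unconditioned shift): deselut → zeselut
  ⇒ Zovik zeselut
Zovik 'zeselut' matches the regular reflex exactly, so the pair is cognate.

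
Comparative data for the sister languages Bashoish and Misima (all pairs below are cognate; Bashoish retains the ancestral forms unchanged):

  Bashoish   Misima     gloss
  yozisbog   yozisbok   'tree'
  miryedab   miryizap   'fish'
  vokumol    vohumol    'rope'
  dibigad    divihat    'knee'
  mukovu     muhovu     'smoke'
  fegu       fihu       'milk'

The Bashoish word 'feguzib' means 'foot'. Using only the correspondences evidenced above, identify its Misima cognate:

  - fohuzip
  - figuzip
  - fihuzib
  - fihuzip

fihuzip

miryedab ~ miryizap, fegu ~ fihu — Bashoish e corresponds to Misima i after a consonant, before a consonant other than r, m, n, p, b, f, v.
fegu ~ fihu — Bashoish g corresponds to Misima h between vowels (before a back vowel).
miryedab ~ miryizap — Bashoish b corresponds to Misima p word-finally.
Applying these to Bashoish 'feguzib':
  feguzib → figuzib   (e→i after a consonant, before a consonant other than r, m, n, p, b, f, v)
  figuzib → fihuzib   (g→h between vowels (before a back vowel))
  fihuzib → fihuzip   (b→p word-finally)
So the Misima cognate is 'fihuzip'.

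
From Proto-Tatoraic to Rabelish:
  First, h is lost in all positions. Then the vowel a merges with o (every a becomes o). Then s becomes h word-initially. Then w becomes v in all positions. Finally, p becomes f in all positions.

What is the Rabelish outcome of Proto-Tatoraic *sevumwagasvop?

Rabelish: start from *sevumwagasvop.
  rule 1: no change — sevumwagasvop
  rule 2 (vowel merger): sevumwagasvop → sevumwogosvop
  rule 3 (debuccalisation): sevumwogosvop → hevumwogosvop
  rule 4 (unconditioned shift): hevumwogosvop → hevumvogosvop
  rule 5 (unconditioned shift): hevumvogosvop → hevumvogosvof
  ⇒ Rabelish hevumvogosvof

hevumvogosvof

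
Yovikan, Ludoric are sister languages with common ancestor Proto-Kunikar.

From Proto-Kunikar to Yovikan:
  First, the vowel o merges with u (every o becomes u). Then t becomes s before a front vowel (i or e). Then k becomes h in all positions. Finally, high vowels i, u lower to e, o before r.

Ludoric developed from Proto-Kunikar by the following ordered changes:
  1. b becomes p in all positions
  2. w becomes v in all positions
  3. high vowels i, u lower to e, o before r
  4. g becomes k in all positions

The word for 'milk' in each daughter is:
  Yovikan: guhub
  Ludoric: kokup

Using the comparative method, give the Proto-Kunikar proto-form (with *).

*gokub

Position 5: Yovikan has b, Ludoric has p. Yovikan preserves b here (none of its changes turn any other segment into b), so the proto-segment is *b.
Position 2: Yovikan has u, Ludoric has o. Taking the neighbouring segments as reconstructed: Yovikan u could go back to *o or *u; Ludoric o can only go back to *o — the one source consistent with every daughter is *o.
This points to *gokub. Verify forward in each daughter:
Yovikan: start from *gokub.
  rule 1 (vowel merger): gokub → gukub
  rule 2: no change — gukub
  rule 3 (unconditioned shift): gukub → guhub
  rule 4: no change — guhub
  ⇒ Yovikan guhub
Ludoric: *gokub
  gokub → gokup   [unconditioned shift]
  gokup (rule 2 does not apply)
  gokup (rule 3 does not apply)
  gokup → kokup   [unconditioned shift]
  giving Ludoric kokup.
*gokub is the unique common source.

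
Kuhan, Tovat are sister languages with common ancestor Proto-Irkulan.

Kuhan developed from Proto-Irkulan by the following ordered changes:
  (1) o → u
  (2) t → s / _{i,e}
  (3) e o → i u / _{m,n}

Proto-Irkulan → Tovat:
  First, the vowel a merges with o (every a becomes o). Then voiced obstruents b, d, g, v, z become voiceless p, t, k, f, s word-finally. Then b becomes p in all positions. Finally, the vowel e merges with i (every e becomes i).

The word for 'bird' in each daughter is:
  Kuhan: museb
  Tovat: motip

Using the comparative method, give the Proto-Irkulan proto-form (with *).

Position 5: Kuhan has b, Tovat has p. Kuhan preserves b here (none of its changes turn any other segment into b), so the proto-segment is *b.
Position 2: Kuhan has u, Tovat has o. Taking the neighbouring segments as reconstructed: Kuhan u could go back to *o or *u; Tovat o could go back to *a or *o — the one source consistent with every daughter is *o.
Position 3: Kuhan has s, Tovat has t. Taking the neighbouring segments as reconstructed: Kuhan s could go back to *t or *s; Tovat t can only go back to *t — the one source consistent with every daughter is *t.
Continuing position by position gives *moteb; check it forward:
Kuhan: start from *moteb.
  rule 1 (vowel merger): moteb → muteb
  rule 2 (palatalisation): muteb → museb
  rule 3: no change — museb
  ⇒ Kuhan museb
Tovat: *moteb
  moteb (rule 1 does not apply)
  moteb → motep   [final devoicing]
  motep (rule 3 does not apply)
  motep → motip   [vowel merger]
  giving Tovat motip.
No other proto-form is consistent with every reflex, so the reconstruction is *moteb.

*moteb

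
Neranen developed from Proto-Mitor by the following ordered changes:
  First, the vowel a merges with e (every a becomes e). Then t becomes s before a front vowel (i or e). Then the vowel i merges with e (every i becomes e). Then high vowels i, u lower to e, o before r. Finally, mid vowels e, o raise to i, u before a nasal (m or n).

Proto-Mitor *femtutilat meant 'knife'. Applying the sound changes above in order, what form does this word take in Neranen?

fimtuselet

Neranen: start from *femtutilat.
  rule 1 (vowel merger): femtutilat → femtutilet
  rule 2 (palatalisation): femtutilet → femtusilet
  rule 3 (vowel merger): femtusilet → femtuselet
  rule 4: no change — femtuselet
  rule 5 (pre-nasal raising): femtuselet → fimtuselet
  ⇒ Neranen fimtuselet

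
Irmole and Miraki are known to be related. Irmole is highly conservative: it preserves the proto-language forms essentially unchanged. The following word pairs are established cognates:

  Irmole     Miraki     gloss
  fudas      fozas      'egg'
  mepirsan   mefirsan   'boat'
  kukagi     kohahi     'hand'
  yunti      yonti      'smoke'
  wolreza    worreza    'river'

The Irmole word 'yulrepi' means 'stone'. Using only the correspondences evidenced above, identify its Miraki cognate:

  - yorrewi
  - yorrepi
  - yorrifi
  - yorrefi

yorrefi

fudas ~ fozas, kukagi ~ kohahi — Irmole u corresponds to Miraki o after a consonant, before a consonant other than r, m, n, p, b, f, v.
wolreza ~ worreza — Irmole l corresponds to Miraki r after a vowel, before r.
mepirsan ~ mefirsan — Irmole p corresponds to Miraki f between vowels (before a front vowel).
Applying these to Irmole 'yulrepi':
  yulrepi → yolrepi   (u→o after a consonant, before a consonant other than r, m, n, p, b, f, v)
  yolrepi → yorrepi   (l→r after a vowel, before r)
  yorrepi → yorrefi   (p→f between vowels (before a front vowel))
So the Miraki cognate is 'yorrefi'.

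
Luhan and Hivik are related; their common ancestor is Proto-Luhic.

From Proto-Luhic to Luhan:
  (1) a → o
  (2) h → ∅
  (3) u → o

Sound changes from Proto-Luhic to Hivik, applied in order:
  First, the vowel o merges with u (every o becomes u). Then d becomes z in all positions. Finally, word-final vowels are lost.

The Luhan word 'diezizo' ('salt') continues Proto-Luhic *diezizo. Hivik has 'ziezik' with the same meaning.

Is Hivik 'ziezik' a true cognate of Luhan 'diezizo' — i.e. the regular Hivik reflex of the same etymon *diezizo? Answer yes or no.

Derive the expected Hivik reflex of *diezizo:
Hivik: *diezizo > diezizu > ziezizu > zieziz  (by vowel merger, unconditioned shift, apocope)
The regular Hivik reflex would be 'zieziz', but the attested form is 'ziezik'. The correspondence is irregular, so they are not cognates (the Hivik form has a different source).

no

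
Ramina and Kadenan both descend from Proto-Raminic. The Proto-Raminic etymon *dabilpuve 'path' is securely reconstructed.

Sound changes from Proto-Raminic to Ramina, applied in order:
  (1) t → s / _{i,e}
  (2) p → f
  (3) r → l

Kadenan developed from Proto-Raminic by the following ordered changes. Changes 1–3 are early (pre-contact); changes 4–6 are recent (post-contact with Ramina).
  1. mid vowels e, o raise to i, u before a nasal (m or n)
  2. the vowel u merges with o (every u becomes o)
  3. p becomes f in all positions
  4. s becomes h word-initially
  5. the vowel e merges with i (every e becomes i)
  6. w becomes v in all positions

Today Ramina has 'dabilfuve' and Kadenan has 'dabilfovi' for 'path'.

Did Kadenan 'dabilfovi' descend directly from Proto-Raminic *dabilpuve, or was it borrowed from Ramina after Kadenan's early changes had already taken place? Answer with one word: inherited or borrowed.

If inherited, *dabilpuve would pass through all of Kadenan's changes:
Kadenan: *dabilpuve > dabilpove > dabilfove > dabilfovi  (by vowel merger, unconditioned shift, vowel merger)
If borrowed from Ramina 'dabilfuve' after the early changes, it would undergo only the recent ones:
  rule 4 (debuccalisation): no change (dabilfuve)
  rule 5 (vowel merger): dabilfuve → dabilfuvi
  rule 6 (unconditioned shift): no change (dabilfuvi)
  ⇒ as a loan: dabilfuvi
Kadenan 'dabilfovi' matches the inherited outcome exactly, so it is an inherited cognate, not a loan.

inherited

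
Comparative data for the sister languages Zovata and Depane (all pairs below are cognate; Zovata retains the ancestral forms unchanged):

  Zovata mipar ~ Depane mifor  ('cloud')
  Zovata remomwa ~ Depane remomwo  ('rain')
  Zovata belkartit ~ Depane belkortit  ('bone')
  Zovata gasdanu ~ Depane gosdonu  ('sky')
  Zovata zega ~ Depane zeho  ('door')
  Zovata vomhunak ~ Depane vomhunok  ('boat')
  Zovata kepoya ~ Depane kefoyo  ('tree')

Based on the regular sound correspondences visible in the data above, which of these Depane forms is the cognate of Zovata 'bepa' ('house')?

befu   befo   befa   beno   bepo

mipar ~ mifor — Zovata p corresponds to Depane f between vowels (before a back vowel).
remomwa ~ remomwo, zega ~ zeho — Zovata a corresponds to Depane o word-finally.
Applying these to Zovata 'bepa':
  bepa → befa   (p→f between vowels (before a back vowel))
  befa → befo   (a→o word-finally)
So the Depane cognate is 'befo'.

befo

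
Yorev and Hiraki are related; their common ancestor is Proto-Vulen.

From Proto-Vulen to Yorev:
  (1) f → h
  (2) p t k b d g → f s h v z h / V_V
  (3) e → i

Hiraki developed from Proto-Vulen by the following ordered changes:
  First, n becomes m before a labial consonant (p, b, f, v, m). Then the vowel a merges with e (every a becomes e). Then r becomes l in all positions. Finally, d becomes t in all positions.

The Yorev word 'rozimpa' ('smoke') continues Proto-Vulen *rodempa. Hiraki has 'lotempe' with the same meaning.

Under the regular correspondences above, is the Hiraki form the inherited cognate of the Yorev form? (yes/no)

Derive the expected Hiraki reflex of *rodempa:
Hiraki: *rodempa > rodempe > lodempe > lotempe  (by vowel merger, unconditioned shift, unconditioned shift)
Hiraki 'lotempe' matches the regular reflex exactly, so the pair is cognate.

yes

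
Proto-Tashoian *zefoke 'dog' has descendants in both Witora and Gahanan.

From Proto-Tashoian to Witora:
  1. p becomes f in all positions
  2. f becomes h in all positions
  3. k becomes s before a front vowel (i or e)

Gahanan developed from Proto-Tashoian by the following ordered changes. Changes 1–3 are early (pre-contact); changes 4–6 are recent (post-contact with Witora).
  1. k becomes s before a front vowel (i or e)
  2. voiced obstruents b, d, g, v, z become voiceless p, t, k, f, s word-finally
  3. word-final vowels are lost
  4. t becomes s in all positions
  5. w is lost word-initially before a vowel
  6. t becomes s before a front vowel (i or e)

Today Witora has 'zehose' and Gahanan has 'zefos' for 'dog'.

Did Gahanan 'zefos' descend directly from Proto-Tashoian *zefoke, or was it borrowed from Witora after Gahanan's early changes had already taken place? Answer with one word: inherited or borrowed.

If inherited, *zefoke would pass through all of Gahanan's changes:
Gahanan: *zefoke
  zefoke → zefose   [palatalisation]
  zefose (rule 2 does not apply)
  zefose → zefos   [apocope]
  zefos (rule 4 does not apply)
  zefos (rule 5 does not apply)
  zefos (rule 6 does not apply)
  giving Gahanan zefos.
If borrowed from Witora 'zehose' after the early changes, it would undergo only the recent ones:
  rule 4 (unconditioned shift): no change (zehose)
  rule 5 (glide loss): no change (zehose)
  rule 6 (palatalisation): no change (zehose)
  ⇒ as a loan: zehose
Gahanan 'zefos' matches the inherited outcome exactly, so it is an inherited cognate, not a loan.

inherited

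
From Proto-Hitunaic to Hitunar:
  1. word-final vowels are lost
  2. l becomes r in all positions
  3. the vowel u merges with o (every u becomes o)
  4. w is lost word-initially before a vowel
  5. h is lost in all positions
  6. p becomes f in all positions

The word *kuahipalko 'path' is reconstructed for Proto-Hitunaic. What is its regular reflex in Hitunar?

Hitunar: *kuahipalko
  kuahipalko → kuahipalk   [apocope]
  kuahipalk → kuahipark   [unconditioned shift]
  kuahipark → koahipark   [vowel merger]
  koahipark (rule 4 does not apply)
  koahipark → koaipark   [h-loss]
  koaipark → koaifark   [unconditioned shift]
  giving Hitunar koaifark.

koaifark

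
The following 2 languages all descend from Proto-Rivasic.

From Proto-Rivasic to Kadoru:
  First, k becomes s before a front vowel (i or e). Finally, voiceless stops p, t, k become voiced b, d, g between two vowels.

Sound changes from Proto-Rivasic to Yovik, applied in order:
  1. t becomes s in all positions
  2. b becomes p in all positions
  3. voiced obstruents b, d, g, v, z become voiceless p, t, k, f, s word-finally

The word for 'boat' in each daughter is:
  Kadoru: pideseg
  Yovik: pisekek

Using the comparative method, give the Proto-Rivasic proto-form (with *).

*pitekeg

Position 3: Kadoru has d, Yovik has s. Taking the neighbouring segments as reconstructed: Kadoru d could go back to *t or *d; Yovik s could go back to *t or *s — the one source consistent with every daughter is *t.
Position 5: Kadoru has s, Yovik has k. Taking the neighbouring segments as reconstructed: Kadoru s could go back to *k or *s; Yovik k can only go back to *k — the one source consistent with every daughter is *k.
This points to *pitekeg. Verify forward in each daughter:
Kadoru: *pitekeg > piteseg > pideseg  (by palatalisation, intervocalic voicing)
Yovik: *pitekeg
  pitekeg → pisekeg   [unconditioned shift]
  pisekeg (rule 2 does not apply)
  pisekeg → pisekek   [final devoicing]
  giving Yovik pisekek.
No other proto-form is consistent with every reflex, so the reconstruction is *pitekeg.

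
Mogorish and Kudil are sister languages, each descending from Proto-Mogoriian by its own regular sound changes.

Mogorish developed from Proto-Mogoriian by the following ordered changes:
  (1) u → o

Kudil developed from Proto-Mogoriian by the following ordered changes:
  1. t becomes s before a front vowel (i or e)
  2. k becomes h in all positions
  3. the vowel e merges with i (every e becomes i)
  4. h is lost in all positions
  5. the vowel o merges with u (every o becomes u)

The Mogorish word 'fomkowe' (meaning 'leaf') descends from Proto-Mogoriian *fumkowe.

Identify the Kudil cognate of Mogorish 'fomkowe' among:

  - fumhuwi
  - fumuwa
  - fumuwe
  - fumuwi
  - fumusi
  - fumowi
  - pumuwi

fumuwi

Kudil: start from *fumkowe.
  rule 1: no change — fumkowe
  rule 2 (unconditioned shift): fumkowe → fumhowe
  rule 3 (vowel merger): fumhowe → fumhowi
  rule 4 (h-loss): fumhowi → fumowi
  rule 5 (vowel merger): fumowi → fumuwi
  ⇒ Kudil fumuwi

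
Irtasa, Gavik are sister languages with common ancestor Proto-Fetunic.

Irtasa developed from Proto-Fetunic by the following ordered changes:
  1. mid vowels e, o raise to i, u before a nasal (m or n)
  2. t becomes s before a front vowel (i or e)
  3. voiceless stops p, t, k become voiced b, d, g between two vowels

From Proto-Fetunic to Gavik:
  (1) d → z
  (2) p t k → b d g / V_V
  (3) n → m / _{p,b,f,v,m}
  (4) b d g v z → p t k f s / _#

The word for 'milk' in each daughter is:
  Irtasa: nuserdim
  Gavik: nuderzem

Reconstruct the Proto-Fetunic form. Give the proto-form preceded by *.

*nuterdem

Position 6: Irtasa has d, Gavik has z. Taking the neighbouring segments as reconstructed: Irtasa d can only go back to *d; Gavik z could go back to *d or *z — the one source consistent with every daughter is *d.
Position 3: Irtasa has s, Gavik has d. In Gavik, d can only continue *t, so the proto-segment is *t.
Position 7: Irtasa has i, Gavik has e. Gavik preserves e here (none of its changes turn any other segment into e), so the proto-segment is *e.
This points to *nuterdem. Verify forward in each daughter:
Irtasa: *nuterdem > nuterdim > nuserdim  (by pre-nasal raising, palatalisation)
Gavik: start from *nuterdem.
  rule 1 (unconditioned shift): nuterdem → nuterzem
  rule 2 (intervocalic voicing): nuterzem → nuderzem
  rule 3: no change — nuderzem
  rule 4: no change — nuderzem
  ⇒ Gavik nuderzem
*nuterdem is the unique common source.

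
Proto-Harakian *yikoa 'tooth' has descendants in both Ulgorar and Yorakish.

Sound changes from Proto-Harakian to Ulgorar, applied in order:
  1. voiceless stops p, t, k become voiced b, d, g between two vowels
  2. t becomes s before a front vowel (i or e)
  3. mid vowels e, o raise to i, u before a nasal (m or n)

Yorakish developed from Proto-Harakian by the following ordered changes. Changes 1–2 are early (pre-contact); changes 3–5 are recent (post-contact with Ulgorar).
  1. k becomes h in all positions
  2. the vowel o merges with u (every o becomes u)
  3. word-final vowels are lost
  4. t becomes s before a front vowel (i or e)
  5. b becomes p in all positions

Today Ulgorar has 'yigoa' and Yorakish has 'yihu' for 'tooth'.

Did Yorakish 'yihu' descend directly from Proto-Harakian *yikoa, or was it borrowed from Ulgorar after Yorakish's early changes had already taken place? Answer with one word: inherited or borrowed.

inherited

If inherited, *yikoa would pass through all of Yorakish's changes:
Yorakish: start from *yikoa.
  rule 1 (unconditioned shift): yikoa → yihoa
  rule 2 (vowel merger): yihoa → yihua
  rule 3 (apocope): yihua → yihu
  rule 4: no change — yihu
  rule 5: no change — yihu
  ⇒ Yorakish yihu
If borrowed from Ulgorar 'yigoa' after the early changes, it would undergo only the recent ones:
  rule 3 (apocope): yigoa → yigo
  rule 4 (palatalisation): no change (yigo)
  rule 5 (unconditioned shift): no change (yigo)
  ⇒ as a loan: yigo
Yorakish 'yihu' matches the inherited outcome exactly, so it is an inherited cognate, not a loan.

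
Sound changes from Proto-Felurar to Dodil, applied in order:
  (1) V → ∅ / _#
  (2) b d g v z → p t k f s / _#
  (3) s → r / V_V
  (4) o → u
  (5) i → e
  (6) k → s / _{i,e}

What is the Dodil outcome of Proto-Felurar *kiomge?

Dodil: *kiomge
  kiomge → kiomg   [apocope]
  kiomg → kiomk   [final devoicing]
  kiomk (rule 3 does not apply)
  kiomk → kiumk   [vowel merger]
  kiumk → keumk   [vowel merger]
  keumk → seumk   [palatalisation]
  giving Dodil seumk.

seumk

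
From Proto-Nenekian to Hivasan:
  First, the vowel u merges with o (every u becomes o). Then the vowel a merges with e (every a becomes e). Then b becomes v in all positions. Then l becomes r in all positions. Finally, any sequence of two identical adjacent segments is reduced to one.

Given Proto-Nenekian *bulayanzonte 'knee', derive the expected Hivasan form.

voreyenzonte

Hivasan: *bulayanzonte
  bulayanzonte → bolayanzonte   [vowel merger]
  bolayanzonte → boleyenzonte   [vowel merger]
  boleyenzonte → voleyenzonte   [unconditioned shift]
  voleyenzonte → voreyenzonte   [unconditioned shift]
  voreyenzonte (rule 5 does not apply)
  giving Hivasan voreyenzonte.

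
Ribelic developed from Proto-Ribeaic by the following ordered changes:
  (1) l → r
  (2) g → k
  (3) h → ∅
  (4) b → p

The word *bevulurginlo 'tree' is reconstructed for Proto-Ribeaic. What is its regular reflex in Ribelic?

pevururkinro

Ribelic: start from *bevulurginlo.
  rule 1 (unconditioned shift): bevulurginlo → bevururginro
  rule 2 (unconditioned shift): bevururginro → bevururkinro
  rule 3: no change — bevururkinro
  rule 4 (unconditioned shift): bevururkinro → pevururkinro
  ⇒ Ribelic pevururkinro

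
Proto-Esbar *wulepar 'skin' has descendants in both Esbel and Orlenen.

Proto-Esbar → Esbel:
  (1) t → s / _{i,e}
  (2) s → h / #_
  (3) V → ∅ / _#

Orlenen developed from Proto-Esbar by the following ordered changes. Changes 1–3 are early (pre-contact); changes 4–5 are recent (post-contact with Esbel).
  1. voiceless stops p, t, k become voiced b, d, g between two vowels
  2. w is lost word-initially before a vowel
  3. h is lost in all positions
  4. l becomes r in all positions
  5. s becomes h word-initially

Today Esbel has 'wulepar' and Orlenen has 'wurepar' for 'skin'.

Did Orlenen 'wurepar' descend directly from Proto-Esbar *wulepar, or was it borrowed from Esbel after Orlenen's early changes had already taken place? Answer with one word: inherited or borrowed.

borrowed

If inherited, *wulepar would pass through all of Orlenen's changes:
Orlenen: *wulepar > wulebar > ulebar > urebar  (by intervocalic voicing, glide loss, unconditioned shift)
If borrowed from Esbel 'wulepar' after the early changes, it would undergo only the recent ones:
  rule 4 (unconditioned shift): wulepar → wurepar
  rule 5 (debuccalisation): no change (wurepar)
  ⇒ as a loan: wurepar
Orlenen 'wurepar' matches the loan outcome 'wurepar', not the inherited 'urebar' — it skipped the early Orlenen changes, so it was borrowed from Esbel.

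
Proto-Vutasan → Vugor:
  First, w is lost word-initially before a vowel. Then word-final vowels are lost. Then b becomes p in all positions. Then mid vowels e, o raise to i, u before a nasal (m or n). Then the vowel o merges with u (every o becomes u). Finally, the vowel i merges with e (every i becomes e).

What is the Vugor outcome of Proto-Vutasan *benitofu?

penetuf

Vugor: start from *benitofu.
  rule 1: no change — benitofu
  rule 2 (apocope): benitofu → benitof
  rule 3 (unconditioned shift): benitof → penitof
  rule 4 (pre-nasal raising): penitof → pinitof
  rule 5 (vowel merger): pinitof → pinituf
  rule 6 (vowel merger): pinituf → penetuf
  ⇒ Vugor penetuf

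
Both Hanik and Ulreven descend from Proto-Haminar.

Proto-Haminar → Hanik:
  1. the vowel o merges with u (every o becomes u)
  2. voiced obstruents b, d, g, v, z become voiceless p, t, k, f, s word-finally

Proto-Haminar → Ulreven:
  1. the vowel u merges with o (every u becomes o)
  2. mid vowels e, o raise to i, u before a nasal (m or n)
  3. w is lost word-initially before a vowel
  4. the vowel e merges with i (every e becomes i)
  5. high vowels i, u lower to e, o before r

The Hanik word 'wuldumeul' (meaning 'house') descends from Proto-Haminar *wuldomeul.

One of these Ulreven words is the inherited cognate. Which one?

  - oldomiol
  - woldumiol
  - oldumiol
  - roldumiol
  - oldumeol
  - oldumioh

oldumiol

Ulreven: *wuldomeul > woldomeol > woldumeol > oldumeol > oldumiol  (by vowel merger, pre-nasal raising, glide loss, vowel merger)
Only 'oldumiol' matches the regular Ulreven development of *wuldomeul.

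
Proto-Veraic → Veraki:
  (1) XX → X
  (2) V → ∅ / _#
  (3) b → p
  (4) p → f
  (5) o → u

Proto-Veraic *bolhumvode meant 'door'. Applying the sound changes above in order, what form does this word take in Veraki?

Veraki: start from *bolhumvode.
  rule 1: no change — bolhumvode
  rule 2 (apocope): bolhumvode → bolhumvod
  rule 3 (unconditioned shift): bolhumvod → polhumvod
  rule 4 (unconditioned shift): polhumvod → folhumvod
  rule 5 (vowel merger): folhumvod → fulhumvud
  ⇒ Veraki fulhumvud

fulhumvud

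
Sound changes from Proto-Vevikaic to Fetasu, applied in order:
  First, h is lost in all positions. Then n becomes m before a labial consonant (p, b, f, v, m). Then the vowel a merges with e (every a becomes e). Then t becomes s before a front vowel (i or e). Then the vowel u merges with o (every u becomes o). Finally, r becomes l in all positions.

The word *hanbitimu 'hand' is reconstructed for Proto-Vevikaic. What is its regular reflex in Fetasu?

embisimo

Fetasu: *hanbitimu
  hanbitimu → anbitimu   [h-loss]
  anbitimu → ambitimu   [nasal place assimilation]
  ambitimu → embitimu   [vowel merger]
  embitimu → embisimu   [palatalisation]
  embisimu → embisimo   [vowel merger]
  embisimo (rule 6 does not apply)
  giving Fetasu embisimo.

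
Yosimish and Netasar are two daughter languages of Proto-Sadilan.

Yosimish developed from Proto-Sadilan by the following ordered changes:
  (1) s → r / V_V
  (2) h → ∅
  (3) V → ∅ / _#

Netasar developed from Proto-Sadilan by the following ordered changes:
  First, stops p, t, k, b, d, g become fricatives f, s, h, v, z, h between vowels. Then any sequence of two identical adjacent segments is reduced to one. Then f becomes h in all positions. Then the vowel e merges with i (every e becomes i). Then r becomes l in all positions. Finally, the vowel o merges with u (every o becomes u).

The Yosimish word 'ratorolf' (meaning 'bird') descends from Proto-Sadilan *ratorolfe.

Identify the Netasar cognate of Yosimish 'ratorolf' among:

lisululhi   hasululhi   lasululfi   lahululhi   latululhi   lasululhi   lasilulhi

Netasar: *ratorolfe > rasorolfe > rasorolhe > rasorolhi > lasololhi > lasululhi  (by intervocalic lenition, unconditioned shift, vowel merger, unconditioned shift, vowel merger)
Among the options, 'lasululhi' alone shows every Netasar change applied in order.

lasululhi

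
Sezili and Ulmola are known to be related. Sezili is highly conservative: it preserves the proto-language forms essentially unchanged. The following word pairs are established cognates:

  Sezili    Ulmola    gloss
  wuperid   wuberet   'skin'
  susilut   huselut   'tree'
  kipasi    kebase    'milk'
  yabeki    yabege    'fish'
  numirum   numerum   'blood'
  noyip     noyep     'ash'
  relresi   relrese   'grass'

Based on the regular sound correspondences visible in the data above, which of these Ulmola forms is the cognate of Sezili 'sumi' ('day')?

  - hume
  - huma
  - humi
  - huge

susilut ~ huselut — Sezili s corresponds to Ulmola h word-initially before a back vowel.
kipasi ~ kebase, yabeki ~ yabege — Sezili i corresponds to Ulmola e word-finally.
Applying these to Sezili 'sumi':
  sumi → humi   (s→h word-initially before a back vowel)
  humi → hume   (i→e word-finally)
So the Ulmola cognate is 'hume'.

hume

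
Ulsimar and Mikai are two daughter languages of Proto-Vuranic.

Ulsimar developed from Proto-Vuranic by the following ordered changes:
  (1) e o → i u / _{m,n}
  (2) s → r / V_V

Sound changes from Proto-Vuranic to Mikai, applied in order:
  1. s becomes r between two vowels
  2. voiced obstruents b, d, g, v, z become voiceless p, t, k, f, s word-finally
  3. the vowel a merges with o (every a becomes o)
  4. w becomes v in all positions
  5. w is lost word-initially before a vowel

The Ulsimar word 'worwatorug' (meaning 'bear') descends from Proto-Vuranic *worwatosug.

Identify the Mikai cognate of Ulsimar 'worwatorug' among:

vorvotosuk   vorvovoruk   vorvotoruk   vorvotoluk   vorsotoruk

vorvotoruk

Mikai: start from *worwatosug.
  rule 1 (rhotacism): worwatosug → worwatorug
  rule 2 (final devoicing): worwatorug → worwatoruk
  rule 3 (vowel merger): worwatoruk → worwotoruk
  rule 4 (unconditioned shift): worwotoruk → vorvotoruk
  rule 5: no change — vorvotoruk
  ⇒ Mikai vorvotoruk
Among the options, 'vorvotoruk' alone shows every Mikai change applied in order.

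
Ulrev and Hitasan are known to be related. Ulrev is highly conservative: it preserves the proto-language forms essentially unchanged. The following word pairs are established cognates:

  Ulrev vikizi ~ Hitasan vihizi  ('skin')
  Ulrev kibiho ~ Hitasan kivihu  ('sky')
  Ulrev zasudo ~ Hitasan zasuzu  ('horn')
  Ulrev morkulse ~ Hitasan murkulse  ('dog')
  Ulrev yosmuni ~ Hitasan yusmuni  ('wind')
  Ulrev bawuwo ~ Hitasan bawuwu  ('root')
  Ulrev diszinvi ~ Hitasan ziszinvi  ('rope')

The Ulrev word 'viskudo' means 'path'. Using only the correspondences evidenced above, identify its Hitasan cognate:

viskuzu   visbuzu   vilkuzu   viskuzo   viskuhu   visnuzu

zasudo ~ zasuzu — Ulrev d corresponds to Hitasan z between vowels (before a back vowel).
kibiho ~ kivihu, zasudo ~ zasuzu — Ulrev o corresponds to Hitasan u word-finally.
Applying these to Ulrev 'viskudo':
  viskudo → viskuzo   (d→z between vowels (before a back vowel))
  viskuzo → viskuzu   (o→u word-finally)
So the Hitasan cognate is 'viskuzu'.

viskuzu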